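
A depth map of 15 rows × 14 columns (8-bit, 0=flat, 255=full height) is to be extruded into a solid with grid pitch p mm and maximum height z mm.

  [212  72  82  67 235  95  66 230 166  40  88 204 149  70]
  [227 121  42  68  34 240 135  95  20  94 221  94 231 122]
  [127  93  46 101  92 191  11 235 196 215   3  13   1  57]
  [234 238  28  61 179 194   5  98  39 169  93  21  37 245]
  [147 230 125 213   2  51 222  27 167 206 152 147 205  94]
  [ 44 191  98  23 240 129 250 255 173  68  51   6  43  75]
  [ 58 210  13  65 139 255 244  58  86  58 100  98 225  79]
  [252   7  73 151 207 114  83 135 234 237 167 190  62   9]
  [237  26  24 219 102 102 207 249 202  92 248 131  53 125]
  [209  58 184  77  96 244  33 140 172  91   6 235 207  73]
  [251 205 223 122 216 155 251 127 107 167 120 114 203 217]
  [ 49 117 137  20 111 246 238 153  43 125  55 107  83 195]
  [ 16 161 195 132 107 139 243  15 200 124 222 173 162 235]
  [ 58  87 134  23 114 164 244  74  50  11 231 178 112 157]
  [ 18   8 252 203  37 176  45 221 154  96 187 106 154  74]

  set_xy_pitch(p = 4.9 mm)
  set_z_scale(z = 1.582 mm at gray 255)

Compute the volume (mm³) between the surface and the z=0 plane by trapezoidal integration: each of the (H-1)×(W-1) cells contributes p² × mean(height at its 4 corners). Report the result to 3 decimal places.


height_mm = gray/255 × 1.582; cell vol = 4.9² × mean(4 corners)
unit = 4.9² × 1.582 / (4×255) = 0.037239 mm³ per gray-sum
row 0: Σ corner-gray over 13 cells = 6409  → 238.6650
row 1: Σ corner-gray over 13 cells = 5717  → 212.8956
row 2: Σ corner-gray over 13 cells = 5381  → 200.3833
row 3: Σ corner-gray over 13 cells = 6538  → 243.4688
row 4: Σ corner-gray over 13 cells = 6908  → 257.2473
row 5: Σ corner-gray over 13 cells = 6412  → 238.7767
row 6: Σ corner-gray over 13 cells = 6820  → 253.9702
row 7: Σ corner-gray over 13 cells = 7253  → 270.0948
row 8: Σ corner-gray over 13 cells = 7040  → 262.1628
row 9: Σ corner-gray over 13 cells = 7856  → 292.5499
row 10: Σ corner-gray over 13 cells = 7602  → 283.0912
row 11: Σ corner-gray over 13 cells = 7111  → 264.8068
row 12: Σ corner-gray over 13 cells = 7056  → 262.7587
row 13: Σ corner-gray over 13 cells = 6429  → 239.4098
Σ rows: total corner-gray = 94532  → 3520.2809 mm³

3520.281


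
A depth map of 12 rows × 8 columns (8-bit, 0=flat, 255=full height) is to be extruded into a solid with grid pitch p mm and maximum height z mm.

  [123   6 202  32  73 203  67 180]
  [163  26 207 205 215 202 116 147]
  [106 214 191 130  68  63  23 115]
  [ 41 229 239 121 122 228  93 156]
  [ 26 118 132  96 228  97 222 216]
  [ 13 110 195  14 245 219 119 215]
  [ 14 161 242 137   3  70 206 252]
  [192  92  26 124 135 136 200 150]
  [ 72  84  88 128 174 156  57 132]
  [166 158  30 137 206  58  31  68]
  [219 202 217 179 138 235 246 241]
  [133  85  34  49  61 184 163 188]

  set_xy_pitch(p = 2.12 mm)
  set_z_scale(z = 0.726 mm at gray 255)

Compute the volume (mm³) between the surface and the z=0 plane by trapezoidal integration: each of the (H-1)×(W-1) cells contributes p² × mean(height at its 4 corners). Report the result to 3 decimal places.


height_mm = gray/255 × 0.726; cell vol = 2.12² × mean(4 corners)
unit = 2.12² × 0.726 / (4×255) = 0.00319896 mm³ per gray-sum
row 0: Σ corner-gray over 7 cells = 3721  → 11.9033
row 1: Σ corner-gray over 7 cells = 3851  → 12.3192
row 2: Σ corner-gray over 7 cells = 3860  → 12.3480
row 3: Σ corner-gray over 7 cells = 4289  → 13.7203
row 4: Σ corner-gray over 7 cells = 4060  → 12.9878
row 5: Σ corner-gray over 7 cells = 3936  → 12.5911
row 6: Σ corner-gray over 7 cells = 3672  → 11.7466
row 7: Σ corner-gray over 7 cells = 3346  → 10.7037
row 8: Σ corner-gray over 7 cells = 3052  → 9.7632
row 9: Σ corner-gray over 7 cells = 4368  → 13.9730
row 10: Σ corner-gray over 7 cells = 4367  → 13.9698
Σ rows: total corner-gray = 42522  → 136.0260 mm³

136.026


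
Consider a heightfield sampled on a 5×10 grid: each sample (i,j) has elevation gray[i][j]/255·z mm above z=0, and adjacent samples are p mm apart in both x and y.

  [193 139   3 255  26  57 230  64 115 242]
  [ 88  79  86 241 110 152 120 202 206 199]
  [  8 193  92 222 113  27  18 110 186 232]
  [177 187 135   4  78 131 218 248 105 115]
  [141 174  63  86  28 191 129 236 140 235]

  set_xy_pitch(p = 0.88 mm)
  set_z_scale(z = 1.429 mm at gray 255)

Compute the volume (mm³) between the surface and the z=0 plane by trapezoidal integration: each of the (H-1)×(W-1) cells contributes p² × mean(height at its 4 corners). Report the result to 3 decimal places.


height_mm = gray/255 × 1.429; cell vol = 0.88² × mean(4 corners)
unit = 0.88² × 1.429 / (4×255) = 0.00108492 mm³ per gray-sum
row 0: Σ corner-gray over 9 cells = 4892  → 5.3074
row 1: Σ corner-gray over 9 cells = 4841  → 5.2521
row 2: Σ corner-gray over 9 cells = 4666  → 5.0622
row 3: Σ corner-gray over 9 cells = 4974  → 5.3964
Σ rows: total corner-gray = 19373  → 21.0181 mm³

21.018


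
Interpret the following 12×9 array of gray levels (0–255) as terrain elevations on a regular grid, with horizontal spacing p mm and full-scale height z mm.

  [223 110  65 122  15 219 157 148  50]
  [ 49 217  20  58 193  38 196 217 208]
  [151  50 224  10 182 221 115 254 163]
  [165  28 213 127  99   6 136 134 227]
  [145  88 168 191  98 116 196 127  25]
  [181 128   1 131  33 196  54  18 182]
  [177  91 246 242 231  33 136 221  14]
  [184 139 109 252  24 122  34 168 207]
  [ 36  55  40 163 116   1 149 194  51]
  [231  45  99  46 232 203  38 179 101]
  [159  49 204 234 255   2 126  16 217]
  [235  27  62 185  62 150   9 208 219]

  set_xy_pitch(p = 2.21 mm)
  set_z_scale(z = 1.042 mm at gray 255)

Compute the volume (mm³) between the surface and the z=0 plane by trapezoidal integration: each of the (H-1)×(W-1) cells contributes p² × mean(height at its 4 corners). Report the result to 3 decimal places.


222.824

height_mm = gray/255 × 1.042; cell vol = 2.21² × mean(4 corners)
unit = 2.21² × 1.042 / (4×255) = 0.00498944 mm³ per gray-sum
row 0: Σ corner-gray over 8 cells = 4080  → 20.3569
row 1: Σ corner-gray over 8 cells = 4561  → 22.7569
row 2: Σ corner-gray over 8 cells = 4304  → 21.4746
row 3: Σ corner-gray over 8 cells = 4016  → 20.0376
row 4: Σ corner-gray over 8 cells = 3623  → 18.0768
row 5: Σ corner-gray over 8 cells = 4076  → 20.3370
row 6: Σ corner-gray over 8 cells = 4678  → 23.3406
row 7: Σ corner-gray over 8 cells = 3610  → 18.0119
row 8: Σ corner-gray over 8 cells = 3539  → 17.6576
row 9: Σ corner-gray over 8 cells = 4164  → 20.7760
row 10: Σ corner-gray over 8 cells = 4008  → 19.9977
Σ rows: total corner-gray = 44659  → 222.8235 mm³


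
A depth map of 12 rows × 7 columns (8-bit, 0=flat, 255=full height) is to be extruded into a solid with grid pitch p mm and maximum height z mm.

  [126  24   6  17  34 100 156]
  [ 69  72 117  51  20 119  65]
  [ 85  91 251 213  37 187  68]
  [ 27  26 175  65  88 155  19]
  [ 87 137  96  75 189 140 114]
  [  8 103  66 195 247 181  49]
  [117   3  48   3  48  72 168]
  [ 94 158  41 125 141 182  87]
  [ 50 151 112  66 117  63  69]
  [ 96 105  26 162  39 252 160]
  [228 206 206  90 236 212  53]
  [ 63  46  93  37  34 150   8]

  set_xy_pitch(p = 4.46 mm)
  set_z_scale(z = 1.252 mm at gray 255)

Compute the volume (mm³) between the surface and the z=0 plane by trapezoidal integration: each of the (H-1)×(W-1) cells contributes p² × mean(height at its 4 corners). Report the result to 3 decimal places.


height_mm = gray/255 × 1.252; cell vol = 4.46² × mean(4 corners)
unit = 4.46² × 1.252 / (4×255) = 0.024416 mm³ per gray-sum
row 0: Σ corner-gray over 6 cells = 1536  → 37.5029
row 1: Σ corner-gray over 6 cells = 2603  → 63.5548
row 2: Σ corner-gray over 6 cells = 2775  → 67.7543
row 3: Σ corner-gray over 6 cells = 2539  → 61.9921
row 4: Σ corner-gray over 6 cells = 3116  → 76.0801
row 5: Σ corner-gray over 6 cells = 2274  → 55.5219
row 6: Σ corner-gray over 6 cells = 2108  → 51.4689
row 7: Σ corner-gray over 6 cells = 2612  → 63.7745
row 8: Σ corner-gray over 6 cells = 2561  → 62.5293
row 9: Σ corner-gray over 6 cells = 3605  → 88.0195
row 10: Σ corner-gray over 6 cells = 2972  → 72.5642
Σ rows: total corner-gray = 28701  → 700.7626 mm³

700.763


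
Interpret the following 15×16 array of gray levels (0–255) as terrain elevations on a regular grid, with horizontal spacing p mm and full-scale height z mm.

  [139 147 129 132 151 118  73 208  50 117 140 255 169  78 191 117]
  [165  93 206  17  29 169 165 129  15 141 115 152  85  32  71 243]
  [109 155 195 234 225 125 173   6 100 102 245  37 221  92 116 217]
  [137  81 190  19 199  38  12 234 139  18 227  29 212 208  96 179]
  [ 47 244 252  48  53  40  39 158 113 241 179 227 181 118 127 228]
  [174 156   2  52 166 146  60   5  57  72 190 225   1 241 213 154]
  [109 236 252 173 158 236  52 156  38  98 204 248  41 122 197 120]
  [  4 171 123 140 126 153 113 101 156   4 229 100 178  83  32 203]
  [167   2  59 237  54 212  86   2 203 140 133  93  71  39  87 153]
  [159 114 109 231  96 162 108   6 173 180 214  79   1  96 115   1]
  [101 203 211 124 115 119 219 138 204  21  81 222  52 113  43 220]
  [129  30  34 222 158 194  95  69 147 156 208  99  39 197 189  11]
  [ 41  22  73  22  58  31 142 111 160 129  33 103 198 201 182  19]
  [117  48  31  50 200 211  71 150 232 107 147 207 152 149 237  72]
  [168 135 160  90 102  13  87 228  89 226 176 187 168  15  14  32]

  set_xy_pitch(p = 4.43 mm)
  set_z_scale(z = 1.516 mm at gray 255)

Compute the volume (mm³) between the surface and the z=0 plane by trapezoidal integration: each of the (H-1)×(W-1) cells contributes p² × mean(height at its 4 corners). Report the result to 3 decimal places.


height_mm = gray/255 × 1.516; cell vol = 4.43² × mean(4 corners)
unit = 4.43² × 1.516 / (4×255) = 0.029168 mm³ per gray-sum
row 0: Σ corner-gray over 15 cells = 7418  → 216.3681
row 1: Σ corner-gray over 15 cells = 7624  → 222.3767
row 2: Σ corner-gray over 15 cells = 8098  → 236.2024
row 3: Σ corner-gray over 15 cells = 8035  → 234.3648
row 4: Σ corner-gray over 15 cells = 7815  → 227.9478
row 5: Σ corner-gray over 15 cells = 8151  → 237.7483
row 6: Σ corner-gray over 15 cells = 8276  → 241.3943
row 7: Σ corner-gray over 15 cells = 6781  → 197.7881
row 8: Σ corner-gray over 15 cells = 6684  → 194.9588
row 9: Σ corner-gray over 15 cells = 7579  → 221.0642
row 10: Σ corner-gray over 15 cells = 7865  → 229.4062
row 11: Σ corner-gray over 15 cells = 6804  → 198.4590
row 12: Σ corner-gray over 15 cells = 7163  → 208.9303
row 13: Σ corner-gray over 15 cells = 7753  → 226.1394
Σ rows: total corner-gray = 106046  → 3093.1485 mm³

3093.149


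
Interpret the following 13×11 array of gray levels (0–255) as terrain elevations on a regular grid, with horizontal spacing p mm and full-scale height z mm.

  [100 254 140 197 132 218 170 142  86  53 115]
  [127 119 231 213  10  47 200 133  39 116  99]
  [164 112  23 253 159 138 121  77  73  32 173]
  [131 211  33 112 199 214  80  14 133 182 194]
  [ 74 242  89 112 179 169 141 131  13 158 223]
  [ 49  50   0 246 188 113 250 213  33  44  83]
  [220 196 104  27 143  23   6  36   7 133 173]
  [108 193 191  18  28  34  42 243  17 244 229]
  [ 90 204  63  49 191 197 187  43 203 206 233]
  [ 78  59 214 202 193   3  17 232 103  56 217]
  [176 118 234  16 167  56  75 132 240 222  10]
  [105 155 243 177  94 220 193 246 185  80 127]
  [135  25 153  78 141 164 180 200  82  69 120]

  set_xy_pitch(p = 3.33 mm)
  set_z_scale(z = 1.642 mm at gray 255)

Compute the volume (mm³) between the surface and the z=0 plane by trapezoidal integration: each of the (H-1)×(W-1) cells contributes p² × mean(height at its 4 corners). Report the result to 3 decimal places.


1107.188

height_mm = gray/255 × 1.642; cell vol = 3.33² × mean(4 corners)
unit = 3.33² × 1.642 / (4×255) = 0.017851 mm³ per gray-sum
row 0: Σ corner-gray over 10 cells = 5441  → 97.1270
row 1: Σ corner-gray over 10 cells = 4755  → 84.8813
row 2: Σ corner-gray over 10 cells = 4994  → 89.1477
row 3: Σ corner-gray over 10 cells = 5446  → 97.2163
row 4: Σ corner-gray over 10 cells = 5171  → 92.3073
row 5: Σ corner-gray over 10 cells = 4149  → 74.0636
row 6: Σ corner-gray over 10 cells = 4100  → 73.1889
row 7: Σ corner-gray over 10 cells = 5366  → 95.7882
row 8: Σ corner-gray over 10 cells = 5462  → 97.5019
row 9: Σ corner-gray over 10 cells = 5159  → 92.0931
row 10: Σ corner-gray over 10 cells = 6124  → 109.3192
row 11: Σ corner-gray over 10 cells = 5857  → 104.5530
Σ rows: total corner-gray = 62024  → 1107.1876 mm³


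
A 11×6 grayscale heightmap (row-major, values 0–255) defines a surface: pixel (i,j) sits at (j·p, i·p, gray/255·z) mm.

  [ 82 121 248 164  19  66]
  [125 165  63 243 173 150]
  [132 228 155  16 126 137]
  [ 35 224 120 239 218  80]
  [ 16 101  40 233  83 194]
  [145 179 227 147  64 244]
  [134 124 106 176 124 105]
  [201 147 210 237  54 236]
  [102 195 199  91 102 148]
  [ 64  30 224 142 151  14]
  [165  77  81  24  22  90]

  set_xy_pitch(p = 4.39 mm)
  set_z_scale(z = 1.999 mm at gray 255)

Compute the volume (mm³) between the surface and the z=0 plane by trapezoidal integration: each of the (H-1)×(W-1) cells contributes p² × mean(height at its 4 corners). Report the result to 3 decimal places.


height_mm = gray/255 × 1.999; cell vol = 4.39² × mean(4 corners)
unit = 4.39² × 1.999 / (4×255) = 0.0377695 mm³ per gray-sum
row 0: Σ corner-gray over 5 cells = 2815  → 106.3212
row 1: Σ corner-gray over 5 cells = 2882  → 108.8518
row 2: Σ corner-gray over 5 cells = 3036  → 114.6683
row 3: Σ corner-gray over 5 cells = 2841  → 107.3033
row 4: Σ corner-gray over 5 cells = 2747  → 103.7529
row 5: Σ corner-gray over 5 cells = 2922  → 110.3626
row 6: Σ corner-gray over 5 cells = 3032  → 114.5172
row 7: Σ corner-gray over 5 cells = 3157  → 119.2384
row 8: Σ corner-gray over 5 cells = 2596  → 98.0497
row 9: Σ corner-gray over 5 cells = 1835  → 69.3071
Σ rows: total corner-gray = 27863  → 1052.3726 mm³

1052.373


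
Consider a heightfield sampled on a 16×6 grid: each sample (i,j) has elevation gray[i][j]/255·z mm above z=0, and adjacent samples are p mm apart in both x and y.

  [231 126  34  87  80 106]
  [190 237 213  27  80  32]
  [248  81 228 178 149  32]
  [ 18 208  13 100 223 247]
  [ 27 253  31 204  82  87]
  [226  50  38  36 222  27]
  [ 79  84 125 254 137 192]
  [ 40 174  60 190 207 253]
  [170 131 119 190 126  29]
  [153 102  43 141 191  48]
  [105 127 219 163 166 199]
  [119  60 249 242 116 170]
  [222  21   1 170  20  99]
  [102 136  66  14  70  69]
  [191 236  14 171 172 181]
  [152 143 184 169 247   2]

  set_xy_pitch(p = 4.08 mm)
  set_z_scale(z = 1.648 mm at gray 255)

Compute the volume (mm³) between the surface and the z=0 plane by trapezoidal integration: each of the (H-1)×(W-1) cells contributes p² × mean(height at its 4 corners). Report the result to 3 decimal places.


1053.787

height_mm = gray/255 × 1.648; cell vol = 4.08² × mean(4 corners)
unit = 4.08² × 1.648 / (4×255) = 0.0268954 mm³ per gray-sum
row 0: Σ corner-gray over 5 cells = 2327  → 62.5855
row 1: Σ corner-gray over 5 cells = 2888  → 77.6738
row 2: Σ corner-gray over 5 cells = 2905  → 78.1310
row 3: Σ corner-gray over 5 cells = 2607  → 70.1162
row 4: Σ corner-gray over 5 cells = 2199  → 59.1429
row 5: Σ corner-gray over 5 cells = 2416  → 64.9792
row 6: Σ corner-gray over 5 cells = 3026  → 81.3854
row 7: Σ corner-gray over 5 cells = 2886  → 77.6200
row 8: Σ corner-gray over 5 cells = 2486  → 66.8619
row 9: Σ corner-gray over 5 cells = 2809  → 75.5491
row 10: Σ corner-gray over 5 cells = 3277  → 88.1361
row 11: Σ corner-gray over 5 cells = 2368  → 63.6882
row 12: Σ corner-gray over 5 cells = 1488  → 40.0203
row 13: Σ corner-gray over 5 cells = 2301  → 61.8862
row 14: Σ corner-gray over 5 cells = 3198  → 86.0114
Σ rows: total corner-gray = 39181  → 1053.7871 mm³


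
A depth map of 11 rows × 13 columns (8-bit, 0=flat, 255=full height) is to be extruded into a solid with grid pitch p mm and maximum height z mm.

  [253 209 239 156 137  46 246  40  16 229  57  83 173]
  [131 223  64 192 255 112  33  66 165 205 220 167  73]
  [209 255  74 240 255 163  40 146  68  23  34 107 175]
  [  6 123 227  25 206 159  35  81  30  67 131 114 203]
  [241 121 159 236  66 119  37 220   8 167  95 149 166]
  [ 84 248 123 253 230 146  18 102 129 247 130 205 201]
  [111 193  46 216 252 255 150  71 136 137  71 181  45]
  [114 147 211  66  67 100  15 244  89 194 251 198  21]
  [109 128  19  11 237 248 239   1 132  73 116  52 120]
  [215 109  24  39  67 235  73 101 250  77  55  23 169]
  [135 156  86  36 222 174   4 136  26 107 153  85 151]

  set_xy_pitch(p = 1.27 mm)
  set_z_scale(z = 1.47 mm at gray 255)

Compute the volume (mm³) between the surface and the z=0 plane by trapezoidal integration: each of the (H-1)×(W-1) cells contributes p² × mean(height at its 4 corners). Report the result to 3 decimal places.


height_mm = gray/255 × 1.47; cell vol = 1.27² × mean(4 corners)
unit = 1.27² × 1.47 / (4×255) = 0.00232447 mm³ per gray-sum
row 0: Σ corner-gray over 12 cells = 6950  → 16.1551
row 1: Σ corner-gray over 12 cells = 6802  → 15.8111
row 2: Σ corner-gray over 12 cells = 5799  → 13.4796
row 3: Σ corner-gray over 12 cells = 5766  → 13.4029
row 4: Σ corner-gray over 12 cells = 7108  → 16.5224
row 5: Σ corner-gray over 12 cells = 7519  → 17.4777
row 6: Σ corner-gray over 12 cells = 6871  → 15.9715
row 7: Σ corner-gray over 12 cells = 6040  → 14.0398
row 8: Σ corner-gray over 12 cells = 5231  → 12.1593
row 9: Σ corner-gray over 12 cells = 5146  → 11.9617
Σ rows: total corner-gray = 63232  → 146.9811 mm³

146.981


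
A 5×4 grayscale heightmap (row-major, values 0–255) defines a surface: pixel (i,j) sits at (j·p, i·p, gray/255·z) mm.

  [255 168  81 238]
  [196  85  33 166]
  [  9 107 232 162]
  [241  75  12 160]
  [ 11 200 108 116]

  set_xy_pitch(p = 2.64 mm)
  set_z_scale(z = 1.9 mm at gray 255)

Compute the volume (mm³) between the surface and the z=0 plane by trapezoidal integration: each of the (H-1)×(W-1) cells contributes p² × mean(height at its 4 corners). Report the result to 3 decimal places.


75.013

height_mm = gray/255 × 1.9; cell vol = 2.64² × mean(4 corners)
unit = 2.64² × 1.9 / (4×255) = 0.0129826 mm³ per gray-sum
row 0: Σ corner-gray over 3 cells = 1589  → 20.6293
row 1: Σ corner-gray over 3 cells = 1447  → 18.7858
row 2: Σ corner-gray over 3 cells = 1424  → 18.4872
row 3: Σ corner-gray over 3 cells = 1318  → 17.1111
Σ rows: total corner-gray = 5778  → 75.0134 mm³


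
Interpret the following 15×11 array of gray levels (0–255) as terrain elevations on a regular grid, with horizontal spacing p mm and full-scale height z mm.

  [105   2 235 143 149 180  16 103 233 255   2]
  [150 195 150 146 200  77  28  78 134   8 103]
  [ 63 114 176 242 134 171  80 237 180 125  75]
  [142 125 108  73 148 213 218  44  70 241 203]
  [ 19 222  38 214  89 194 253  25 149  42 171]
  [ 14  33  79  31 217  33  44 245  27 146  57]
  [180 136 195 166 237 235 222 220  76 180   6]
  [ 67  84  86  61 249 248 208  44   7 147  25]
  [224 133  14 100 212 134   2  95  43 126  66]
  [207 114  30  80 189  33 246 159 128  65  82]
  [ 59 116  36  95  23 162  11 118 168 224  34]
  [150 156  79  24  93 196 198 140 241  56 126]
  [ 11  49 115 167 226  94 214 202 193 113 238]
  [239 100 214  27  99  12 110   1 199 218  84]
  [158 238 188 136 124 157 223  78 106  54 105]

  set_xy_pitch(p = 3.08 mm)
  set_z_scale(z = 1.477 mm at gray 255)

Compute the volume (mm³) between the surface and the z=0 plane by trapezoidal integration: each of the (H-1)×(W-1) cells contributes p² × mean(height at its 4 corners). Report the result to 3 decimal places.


height_mm = gray/255 × 1.477; cell vol = 3.08² × mean(4 corners)
unit = 3.08² × 1.477 / (4×255) = 0.0137367 mm³ per gray-sum
row 0: Σ corner-gray over 10 cells = 5024  → 69.0131
row 1: Σ corner-gray over 10 cells = 5341  → 73.3676
row 2: Σ corner-gray over 10 cells = 5881  → 80.7854
row 3: Σ corner-gray over 10 cells = 5467  → 75.0984
row 4: Σ corner-gray over 10 cells = 4423  → 60.7573
row 5: Σ corner-gray over 10 cells = 5301  → 72.8181
row 6: Σ corner-gray over 10 cells = 5880  → 80.7717
row 7: Σ corner-gray over 10 cells = 4368  → 60.0018
row 8: Σ corner-gray over 10 cells = 4385  → 60.2353
row 9: Σ corner-gray over 10 cells = 4376  → 60.1117
row 10: Σ corner-gray over 10 cells = 4641  → 63.7519
row 11: Σ corner-gray over 10 cells = 5637  → 77.4337
row 12: Σ corner-gray over 10 cells = 5278  → 72.5022
row 13: Σ corner-gray over 10 cells = 5154  → 70.7988
Σ rows: total corner-gray = 71156  → 977.4471 mm³

977.447


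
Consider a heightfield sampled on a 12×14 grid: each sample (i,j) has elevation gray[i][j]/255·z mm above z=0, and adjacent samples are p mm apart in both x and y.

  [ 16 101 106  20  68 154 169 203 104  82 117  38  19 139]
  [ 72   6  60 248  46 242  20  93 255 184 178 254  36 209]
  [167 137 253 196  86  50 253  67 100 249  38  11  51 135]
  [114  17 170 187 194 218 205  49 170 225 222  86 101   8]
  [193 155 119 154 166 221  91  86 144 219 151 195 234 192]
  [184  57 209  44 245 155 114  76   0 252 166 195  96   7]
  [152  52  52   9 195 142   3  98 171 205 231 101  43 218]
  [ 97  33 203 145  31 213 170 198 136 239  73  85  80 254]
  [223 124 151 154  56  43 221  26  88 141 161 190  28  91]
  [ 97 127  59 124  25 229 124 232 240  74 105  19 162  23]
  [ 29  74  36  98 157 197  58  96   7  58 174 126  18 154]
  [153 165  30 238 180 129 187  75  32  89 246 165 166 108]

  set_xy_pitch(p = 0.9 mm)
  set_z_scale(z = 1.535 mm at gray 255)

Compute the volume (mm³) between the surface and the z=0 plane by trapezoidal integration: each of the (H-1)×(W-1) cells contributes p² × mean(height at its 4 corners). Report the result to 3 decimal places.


height_mm = gray/255 × 1.535; cell vol = 0.9² × mean(4 corners)
unit = 0.9² × 1.535 / (4×255) = 0.00121897 mm³ per gray-sum
row 0: Σ corner-gray over 13 cells = 6042  → 7.3650
row 1: Σ corner-gray over 13 cells = 6809  → 8.3000
row 2: Σ corner-gray over 13 cells = 7094  → 8.6474
row 3: Σ corner-gray over 13 cells = 8065  → 9.8310
row 4: Σ corner-gray over 13 cells = 7664  → 9.3422
row 5: Σ corner-gray over 13 cells = 6383  → 7.7807
row 6: Σ corner-gray over 13 cells = 6537  → 7.9684
row 7: Σ corner-gray over 13 cells = 6643  → 8.0976
row 8: Σ corner-gray over 13 cells = 6240  → 7.6064
row 9: Σ corner-gray over 13 cells = 5541  → 6.7543
row 10: Σ corner-gray over 13 cells = 6046  → 7.3699
Σ rows: total corner-gray = 73064  → 89.0629 mm³

89.063


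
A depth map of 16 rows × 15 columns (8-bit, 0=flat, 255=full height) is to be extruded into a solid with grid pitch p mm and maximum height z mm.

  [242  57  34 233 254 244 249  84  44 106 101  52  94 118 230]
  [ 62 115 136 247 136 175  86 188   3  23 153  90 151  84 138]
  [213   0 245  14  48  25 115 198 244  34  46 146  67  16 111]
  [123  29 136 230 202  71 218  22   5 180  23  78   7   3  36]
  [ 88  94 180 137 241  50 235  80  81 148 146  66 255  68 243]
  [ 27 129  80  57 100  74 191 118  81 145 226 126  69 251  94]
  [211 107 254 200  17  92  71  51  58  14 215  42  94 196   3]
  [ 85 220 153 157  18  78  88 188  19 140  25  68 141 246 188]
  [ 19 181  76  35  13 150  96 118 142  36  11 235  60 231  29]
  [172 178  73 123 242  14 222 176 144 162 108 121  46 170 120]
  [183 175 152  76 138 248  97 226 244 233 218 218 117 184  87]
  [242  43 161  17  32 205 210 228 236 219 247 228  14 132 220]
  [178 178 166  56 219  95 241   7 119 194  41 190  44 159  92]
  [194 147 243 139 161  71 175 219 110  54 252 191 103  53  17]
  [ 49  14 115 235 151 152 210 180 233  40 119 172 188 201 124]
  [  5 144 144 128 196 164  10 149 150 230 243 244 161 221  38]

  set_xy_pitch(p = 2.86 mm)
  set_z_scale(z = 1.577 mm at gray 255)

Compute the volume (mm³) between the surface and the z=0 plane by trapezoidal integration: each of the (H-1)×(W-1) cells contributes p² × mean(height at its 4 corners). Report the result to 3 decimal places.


height_mm = gray/255 × 1.577; cell vol = 2.86² × mean(4 corners)
unit = 2.86² × 1.577 / (4×255) = 0.0126463 mm³ per gray-sum
row 0: Σ corner-gray over 14 cells = 7186  → 90.8763
row 1: Σ corner-gray over 14 cells = 6094  → 77.0666
row 2: Σ corner-gray over 14 cells = 5287  → 66.8610
row 3: Σ corner-gray over 14 cells = 6460  → 81.6951
row 4: Σ corner-gray over 14 cells = 7308  → 92.4192
row 5: Σ corner-gray over 14 cells = 6451  → 81.5813
row 6: Σ corner-gray over 14 cells = 6391  → 80.8225
row 7: Σ corner-gray over 14 cells = 6171  → 78.0403
row 8: Σ corner-gray over 14 cells = 6666  → 84.3003
row 9: Σ corner-gray over 14 cells = 8772  → 110.9334
row 10: Σ corner-gray over 14 cells = 9328  → 117.9647
row 11: Σ corner-gray over 14 cells = 8094  → 102.3592
row 12: Σ corner-gray over 14 cells = 7735  → 97.8192
row 13: Σ corner-gray over 14 cells = 8240  → 104.2055
row 14: Σ corner-gray over 14 cells = 8604  → 108.8088
Σ rows: total corner-gray = 108787  → 1375.7534 mm³

1375.753


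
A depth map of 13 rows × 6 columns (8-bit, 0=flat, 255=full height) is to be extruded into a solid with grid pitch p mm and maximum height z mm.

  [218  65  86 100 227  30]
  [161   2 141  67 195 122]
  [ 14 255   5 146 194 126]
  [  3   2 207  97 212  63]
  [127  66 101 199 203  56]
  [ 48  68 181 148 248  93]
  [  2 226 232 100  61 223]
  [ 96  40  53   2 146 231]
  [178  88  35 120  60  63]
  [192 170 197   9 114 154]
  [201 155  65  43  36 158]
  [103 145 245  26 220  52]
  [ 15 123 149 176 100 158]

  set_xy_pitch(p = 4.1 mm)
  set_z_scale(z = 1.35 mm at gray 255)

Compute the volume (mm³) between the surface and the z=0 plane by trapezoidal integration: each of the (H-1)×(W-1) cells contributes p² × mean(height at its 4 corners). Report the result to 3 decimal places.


height_mm = gray/255 × 1.35; cell vol = 4.1² × mean(4 corners)
unit = 4.1² × 1.35 / (4×255) = 0.0222485 mm³ per gray-sum
row 0: Σ corner-gray over 5 cells = 2297  → 51.1049
row 1: Σ corner-gray over 5 cells = 2433  → 54.1307
row 2: Σ corner-gray over 5 cells = 2442  → 54.3309
row 3: Σ corner-gray over 5 cells = 2423  → 53.9082
row 4: Σ corner-gray over 5 cells = 2752  → 61.2280
row 5: Σ corner-gray over 5 cells = 2894  → 64.3872
row 6: Σ corner-gray over 5 cells = 2272  → 50.5487
row 7: Σ corner-gray over 5 cells = 1656  → 36.8436
row 8: Σ corner-gray over 5 cells = 2173  → 48.3461
row 9: Σ corner-gray over 5 cells = 2283  → 50.7934
row 10: Σ corner-gray over 5 cells = 2384  → 53.0405
row 11: Σ corner-gray over 5 cells = 2696  → 59.9820
Σ rows: total corner-gray = 28705  → 638.6440 mm³

638.644


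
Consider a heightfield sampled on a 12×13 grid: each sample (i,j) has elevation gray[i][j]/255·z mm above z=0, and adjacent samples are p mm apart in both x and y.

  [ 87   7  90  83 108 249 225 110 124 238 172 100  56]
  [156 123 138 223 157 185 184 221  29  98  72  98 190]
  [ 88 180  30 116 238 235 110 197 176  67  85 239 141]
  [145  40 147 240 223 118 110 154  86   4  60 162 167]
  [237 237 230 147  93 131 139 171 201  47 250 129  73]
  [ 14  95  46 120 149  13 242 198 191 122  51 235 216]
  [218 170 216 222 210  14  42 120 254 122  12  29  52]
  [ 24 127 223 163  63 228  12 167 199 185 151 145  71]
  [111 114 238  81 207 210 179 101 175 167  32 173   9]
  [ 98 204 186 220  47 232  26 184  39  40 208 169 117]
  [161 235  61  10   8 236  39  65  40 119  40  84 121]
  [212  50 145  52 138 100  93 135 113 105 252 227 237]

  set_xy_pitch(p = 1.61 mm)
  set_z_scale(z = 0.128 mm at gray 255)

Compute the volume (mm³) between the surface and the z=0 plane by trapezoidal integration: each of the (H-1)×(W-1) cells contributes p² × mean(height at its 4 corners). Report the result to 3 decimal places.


height_mm = gray/255 × 0.128; cell vol = 1.61² × mean(4 corners)
unit = 1.61² × 0.128 / (4×255) = 0.000325283 mm³ per gray-sum
row 0: Σ corner-gray over 12 cells = 6557  → 2.1329
row 1: Σ corner-gray over 12 cells = 6977  → 2.2695
row 2: Σ corner-gray over 12 cells = 6575  → 2.1387
row 3: Σ corner-gray over 12 cells = 6860  → 2.2314
row 4: Σ corner-gray over 12 cells = 7014  → 2.2815
row 5: Σ corner-gray over 12 cells = 6246  → 2.0317
row 6: Σ corner-gray over 12 cells = 6513  → 2.1186
row 7: Σ corner-gray over 12 cells = 6895  → 2.2428
row 8: Σ corner-gray over 12 cells = 6799  → 2.2116
row 9: Σ corner-gray over 12 cells = 5481  → 1.7829
row 10: Σ corner-gray over 12 cells = 5425  → 1.7647
Σ rows: total corner-gray = 71342  → 23.2063 mm³

23.206


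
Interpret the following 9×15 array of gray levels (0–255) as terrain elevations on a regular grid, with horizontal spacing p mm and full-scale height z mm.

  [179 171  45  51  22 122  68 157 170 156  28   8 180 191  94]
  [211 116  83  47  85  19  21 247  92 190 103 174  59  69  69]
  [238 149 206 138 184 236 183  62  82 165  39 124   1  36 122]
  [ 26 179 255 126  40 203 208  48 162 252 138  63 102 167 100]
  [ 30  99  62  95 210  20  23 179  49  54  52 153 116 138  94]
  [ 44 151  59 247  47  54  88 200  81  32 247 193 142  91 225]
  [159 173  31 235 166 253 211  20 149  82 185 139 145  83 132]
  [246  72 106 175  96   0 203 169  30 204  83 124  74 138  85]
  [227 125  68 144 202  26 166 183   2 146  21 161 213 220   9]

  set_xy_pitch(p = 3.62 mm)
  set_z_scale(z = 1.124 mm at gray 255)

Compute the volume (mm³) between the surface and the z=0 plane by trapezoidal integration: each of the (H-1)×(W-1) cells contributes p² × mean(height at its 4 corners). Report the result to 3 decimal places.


786.821

height_mm = gray/255 × 1.124; cell vol = 3.62² × mean(4 corners)
unit = 3.62² × 1.124 / (4×255) = 0.0144405 mm³ per gray-sum
row 0: Σ corner-gray over 14 cells = 5901  → 85.2136
row 1: Σ corner-gray over 14 cells = 6460  → 93.2859
row 2: Σ corner-gray over 14 cells = 7582  → 109.4881
row 3: Σ corner-gray over 14 cells = 6636  → 95.8274
row 4: Σ corner-gray over 14 cells = 6157  → 88.9104
row 5: Σ corner-gray over 14 cells = 7568  → 109.2860
row 6: Σ corner-gray over 14 cells = 7314  → 105.6181
row 7: Σ corner-gray over 14 cells = 6869  → 99.1920
Σ rows: total corner-gray = 54487  → 786.8214 mm³


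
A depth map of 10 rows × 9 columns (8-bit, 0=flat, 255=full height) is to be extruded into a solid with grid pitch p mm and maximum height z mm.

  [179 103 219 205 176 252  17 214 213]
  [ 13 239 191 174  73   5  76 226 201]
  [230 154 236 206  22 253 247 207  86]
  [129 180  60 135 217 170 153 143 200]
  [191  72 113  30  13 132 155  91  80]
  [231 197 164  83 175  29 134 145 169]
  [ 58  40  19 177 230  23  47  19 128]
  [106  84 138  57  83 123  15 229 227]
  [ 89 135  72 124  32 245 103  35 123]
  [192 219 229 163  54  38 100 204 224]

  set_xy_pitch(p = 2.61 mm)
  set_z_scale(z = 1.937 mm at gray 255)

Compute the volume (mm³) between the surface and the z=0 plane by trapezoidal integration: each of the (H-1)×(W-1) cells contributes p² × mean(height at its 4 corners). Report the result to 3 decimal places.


484.284

height_mm = gray/255 × 1.937; cell vol = 2.61² × mean(4 corners)
unit = 2.61² × 1.937 / (4×255) = 0.0129363 mm³ per gray-sum
row 0: Σ corner-gray over 8 cells = 4946  → 63.9830
row 1: Σ corner-gray over 8 cells = 5148  → 66.5961
row 2: Σ corner-gray over 8 cells = 5411  → 69.9984
row 3: Σ corner-gray over 8 cells = 3928  → 50.8138
row 4: Σ corner-gray over 8 cells = 3737  → 48.3430
row 5: Σ corner-gray over 8 cells = 3550  → 45.9239
row 6: Σ corner-gray over 8 cells = 3087  → 39.9344
row 7: Σ corner-gray over 8 cells = 3495  → 45.2124
row 8: Σ corner-gray over 8 cells = 4134  → 53.4787
Σ rows: total corner-gray = 37436  → 484.2838 mm³


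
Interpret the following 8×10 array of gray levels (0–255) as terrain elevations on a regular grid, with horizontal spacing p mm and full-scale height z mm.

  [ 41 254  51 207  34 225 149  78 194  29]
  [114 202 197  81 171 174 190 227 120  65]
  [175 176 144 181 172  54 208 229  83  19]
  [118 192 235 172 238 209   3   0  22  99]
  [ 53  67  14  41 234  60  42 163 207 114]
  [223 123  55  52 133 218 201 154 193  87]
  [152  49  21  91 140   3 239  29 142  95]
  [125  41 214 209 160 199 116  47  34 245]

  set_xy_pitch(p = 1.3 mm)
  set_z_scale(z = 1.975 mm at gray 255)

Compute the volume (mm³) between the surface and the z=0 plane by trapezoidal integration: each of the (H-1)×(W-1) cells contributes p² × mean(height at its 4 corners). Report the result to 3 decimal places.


107.646

height_mm = gray/255 × 1.975; cell vol = 1.3² × mean(4 corners)
unit = 1.3² × 1.975 / (4×255) = 0.0032723 mm³ per gray-sum
row 0: Σ corner-gray over 9 cells = 5357  → 17.5297
row 1: Σ corner-gray over 9 cells = 5591  → 18.2955
row 2: Σ corner-gray over 9 cells = 5047  → 16.5153
row 3: Σ corner-gray over 9 cells = 4182  → 13.6848
row 4: Σ corner-gray over 9 cells = 4391  → 14.3687
row 5: Σ corner-gray over 9 cells = 4243  → 13.8844
row 6: Σ corner-gray over 9 cells = 4085  → 13.3674
Σ rows: total corner-gray = 32896  → 107.6457 mm³


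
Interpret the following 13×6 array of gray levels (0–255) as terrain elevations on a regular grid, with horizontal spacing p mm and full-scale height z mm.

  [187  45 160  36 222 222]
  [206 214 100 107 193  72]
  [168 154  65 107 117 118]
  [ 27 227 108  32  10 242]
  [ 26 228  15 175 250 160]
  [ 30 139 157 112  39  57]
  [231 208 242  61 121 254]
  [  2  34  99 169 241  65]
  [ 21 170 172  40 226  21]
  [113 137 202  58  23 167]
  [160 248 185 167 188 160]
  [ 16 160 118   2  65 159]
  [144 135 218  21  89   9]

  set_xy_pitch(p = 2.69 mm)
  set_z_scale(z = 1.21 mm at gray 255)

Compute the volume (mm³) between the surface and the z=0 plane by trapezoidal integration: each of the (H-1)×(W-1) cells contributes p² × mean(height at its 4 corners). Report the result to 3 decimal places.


265.280

height_mm = gray/255 × 1.21; cell vol = 2.69² × mean(4 corners)
unit = 2.69² × 1.21 / (4×255) = 0.008584 mm³ per gray-sum
row 0: Σ corner-gray over 5 cells = 2841  → 24.3871
row 1: Σ corner-gray over 5 cells = 2678  → 22.9880
row 2: Σ corner-gray over 5 cells = 2195  → 18.8419
row 3: Σ corner-gray over 5 cells = 2545  → 21.8463
row 4: Σ corner-gray over 5 cells = 2503  → 21.4858
row 5: Σ corner-gray over 5 cells = 2730  → 23.4343
row 6: Σ corner-gray over 5 cells = 2902  → 24.9108
row 7: Σ corner-gray over 5 cells = 2411  → 20.6960
row 8: Σ corner-gray over 5 cells = 2378  → 20.4128
row 9: Σ corner-gray over 5 cells = 3016  → 25.8893
row 10: Σ corner-gray over 5 cells = 2761  → 23.7004
row 11: Σ corner-gray over 5 cells = 1944  → 16.6873
Σ rows: total corner-gray = 30904  → 265.2800 mm³


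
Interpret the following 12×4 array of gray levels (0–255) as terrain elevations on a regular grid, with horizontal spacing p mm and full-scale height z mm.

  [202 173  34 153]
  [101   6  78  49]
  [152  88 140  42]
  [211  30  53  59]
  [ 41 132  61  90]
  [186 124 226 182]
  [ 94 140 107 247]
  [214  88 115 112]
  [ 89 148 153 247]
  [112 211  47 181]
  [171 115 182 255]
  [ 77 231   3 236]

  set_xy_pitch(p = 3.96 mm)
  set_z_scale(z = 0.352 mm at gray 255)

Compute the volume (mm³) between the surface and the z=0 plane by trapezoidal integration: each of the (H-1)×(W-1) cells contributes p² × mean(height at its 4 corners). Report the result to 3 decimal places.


87.648

height_mm = gray/255 × 0.352; cell vol = 3.96² × mean(4 corners)
unit = 3.96² × 0.352 / (4×255) = 0.00541169 mm³ per gray-sum
row 0: Σ corner-gray over 3 cells = 1087  → 5.8825
row 1: Σ corner-gray over 3 cells = 968  → 5.2385
row 2: Σ corner-gray over 3 cells = 1086  → 5.8771
row 3: Σ corner-gray over 3 cells = 953  → 5.1573
row 4: Σ corner-gray over 3 cells = 1585  → 8.5775
row 5: Σ corner-gray over 3 cells = 1903  → 10.2984
row 6: Σ corner-gray over 3 cells = 1567  → 8.4801
row 7: Σ corner-gray over 3 cells = 1670  → 9.0375
row 8: Σ corner-gray over 3 cells = 1747  → 9.4542
row 9: Σ corner-gray over 3 cells = 1829  → 9.8980
row 10: Σ corner-gray over 3 cells = 1801  → 9.7465
Σ rows: total corner-gray = 16196  → 87.6477 mm³


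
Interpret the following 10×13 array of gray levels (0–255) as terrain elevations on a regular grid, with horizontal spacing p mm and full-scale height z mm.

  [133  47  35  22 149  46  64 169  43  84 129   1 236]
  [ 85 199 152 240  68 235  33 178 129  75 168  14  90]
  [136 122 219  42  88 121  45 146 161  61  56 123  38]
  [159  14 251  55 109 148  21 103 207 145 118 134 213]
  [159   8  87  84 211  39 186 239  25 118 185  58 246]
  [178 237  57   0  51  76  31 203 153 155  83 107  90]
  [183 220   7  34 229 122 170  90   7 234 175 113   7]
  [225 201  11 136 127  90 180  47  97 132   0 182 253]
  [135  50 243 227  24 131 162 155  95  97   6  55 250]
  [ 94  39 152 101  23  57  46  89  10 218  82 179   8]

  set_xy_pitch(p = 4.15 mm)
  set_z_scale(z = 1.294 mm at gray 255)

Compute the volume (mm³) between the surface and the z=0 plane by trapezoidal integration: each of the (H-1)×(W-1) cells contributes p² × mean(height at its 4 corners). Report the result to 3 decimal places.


height_mm = gray/255 × 1.294; cell vol = 4.15² × mean(4 corners)
unit = 4.15² × 1.294 / (4×255) = 0.0218489 mm³ per gray-sum
row 0: Σ corner-gray over 12 cells = 5104  → 111.5170
row 1: Σ corner-gray over 12 cells = 5699  → 124.5171
row 2: Σ corner-gray over 12 cells = 5524  → 120.6935
row 3: Σ corner-gray over 12 cells = 5867  → 128.1877
row 4: Σ corner-gray over 12 cells = 5459  → 119.2733
row 5: Σ corner-gray over 12 cells = 5566  → 121.6112
row 6: Σ corner-gray over 12 cells = 5876  → 128.3843
row 7: Σ corner-gray over 12 cells = 5759  → 125.8280
row 8: Σ corner-gray over 12 cells = 4969  → 108.5674
Σ rows: total corner-gray = 49823  → 1088.5796 mm³

1088.580


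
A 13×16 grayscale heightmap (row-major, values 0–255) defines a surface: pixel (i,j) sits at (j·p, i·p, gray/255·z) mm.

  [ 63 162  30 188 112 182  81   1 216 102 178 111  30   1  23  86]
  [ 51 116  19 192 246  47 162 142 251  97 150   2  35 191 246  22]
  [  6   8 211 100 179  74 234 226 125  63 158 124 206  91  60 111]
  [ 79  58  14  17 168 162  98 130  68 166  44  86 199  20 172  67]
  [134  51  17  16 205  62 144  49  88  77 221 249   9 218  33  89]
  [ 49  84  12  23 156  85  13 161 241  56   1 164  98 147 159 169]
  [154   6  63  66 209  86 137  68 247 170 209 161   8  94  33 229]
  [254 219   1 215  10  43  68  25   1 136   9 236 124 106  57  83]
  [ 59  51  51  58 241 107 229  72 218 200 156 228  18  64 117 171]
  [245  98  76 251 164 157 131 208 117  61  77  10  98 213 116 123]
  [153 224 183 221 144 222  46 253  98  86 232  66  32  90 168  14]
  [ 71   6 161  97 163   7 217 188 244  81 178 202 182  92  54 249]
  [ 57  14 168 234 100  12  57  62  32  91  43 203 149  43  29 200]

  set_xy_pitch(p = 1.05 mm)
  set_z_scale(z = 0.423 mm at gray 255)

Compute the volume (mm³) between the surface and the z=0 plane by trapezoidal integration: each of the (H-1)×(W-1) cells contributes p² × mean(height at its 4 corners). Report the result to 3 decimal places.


38.491

height_mm = gray/255 × 0.423; cell vol = 1.05² × mean(4 corners)
unit = 1.05² × 0.423 / (4×255) = 0.000457213 mm³ per gray-sum
row 0: Σ corner-gray over 15 cells = 6848  → 3.1310
row 1: Σ corner-gray over 15 cells = 7700  → 3.5205
row 2: Σ corner-gray over 15 cells = 6785  → 3.1022
row 3: Σ corner-gray over 15 cells = 6051  → 2.7666
row 4: Σ corner-gray over 15 cells = 6119  → 2.7977
row 5: Σ corner-gray over 15 cells = 6515  → 2.9787
row 6: Σ corner-gray over 15 cells = 6334  → 2.8960
row 7: Σ corner-gray over 15 cells = 6687  → 3.0574
row 8: Σ corner-gray over 15 cells = 7772  → 3.5535
row 9: Σ corner-gray over 15 cells = 8219  → 3.7578
row 10: Σ corner-gray over 15 cells = 8361  → 3.8228
row 11: Σ corner-gray over 15 cells = 6795  → 3.1068
Σ rows: total corner-gray = 84186  → 38.4910 mm³
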